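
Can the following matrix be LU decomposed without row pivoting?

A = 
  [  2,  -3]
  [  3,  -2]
Yes.
A[1,1] = 2 ≠ 0, so Gaussian elimination proceeds without a row swap: multiplier ℓ₂₁ = (3)/(2) = 3/2, and U[2,2] = -2 - (3/2)(-3) = 5/2.
L = 
  [  1,   0]
  [3/2,   1]
U = 
  [  2,  -3]
  [  0, 5/2]
Check row 2 of LU: [(3/2)(2), (3/2)(-3) + (5/2)] = [3, -2] = row 2 of A ✓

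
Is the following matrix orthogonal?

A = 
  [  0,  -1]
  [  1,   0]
Yes

AᵀA = 
  [  1,   0]
  [  0,   1]
= I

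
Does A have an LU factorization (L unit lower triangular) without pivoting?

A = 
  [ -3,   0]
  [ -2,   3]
Yes.
A[1,1] = -3 ≠ 0, so Gaussian elimination proceeds without a row swap: multiplier ℓ₂₁ = (-2)/(-3) = 2/3, and U[2,2] = 3 - (2/3)(0) = 3.
L = 
  [  1,   0]
  [2/3,   1]
U = 
  [ -3,   0]
  [  0,   3]
Check row 2 of LU: [(2/3)(-3), (2/3)(0) + 3] = [-2, 3] = row 2 of A ✓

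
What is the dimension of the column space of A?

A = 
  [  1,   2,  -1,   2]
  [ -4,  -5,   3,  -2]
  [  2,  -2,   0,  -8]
Row reduce:
R2 → R2 + (4)·R1
R3 → R3 - (2)·R1
R3 → R3 + (2)·R2
REF = 
  [  1,   2,  -1,   2]
  [  0,   3,  -1,   6]
  [  0,   0,   0,   0]
Pivot columns: 1, 2 → 2 pivots.
dim(Col(A)) = number of pivot columns = 2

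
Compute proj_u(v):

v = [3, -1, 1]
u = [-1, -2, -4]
proj_u(v) = [5/21, 10/21, 20/21]

v·u = (3)(-1) + (-1)(-2) + (1)(-4) = -5
u·u = (-1)² + (-2)² + (-4)² = 21
proj_u(v) = (v·u / u·u) × u = (-5/21) × u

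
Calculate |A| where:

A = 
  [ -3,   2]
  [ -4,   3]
For a 2×2 matrix, det = ad - bc = (-3)(3) - (2)(-4) = -1

det(A) = -1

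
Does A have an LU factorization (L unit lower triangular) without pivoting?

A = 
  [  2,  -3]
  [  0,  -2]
Yes.
A[1,1] = 2 ≠ 0, so Gaussian elimination proceeds without a row swap: multiplier ℓ₂₁ = (0)/(2) = 0, and U[2,2] = -2 - (0)(-3) = -2.
L = 
  [  1,   0]
  [  0,   1]
U = 
  [  2,  -3]
  [  0,  -2]
Check row 2 of LU: [(0)(2), (0)(-3) + (-2)] = [0, -2] = row 2 of A ✓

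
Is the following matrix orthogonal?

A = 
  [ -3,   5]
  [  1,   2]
No

AᵀA = 
  [ 10, -13]
  [-13,  29]
≠ I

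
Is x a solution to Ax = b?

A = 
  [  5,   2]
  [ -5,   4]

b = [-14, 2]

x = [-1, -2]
No

Ax = [-9, -3] ≠ b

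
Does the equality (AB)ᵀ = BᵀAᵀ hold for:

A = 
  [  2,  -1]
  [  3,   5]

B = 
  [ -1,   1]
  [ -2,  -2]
Yes

(AB)ᵀ = 
  [  0, -13]
  [  4,  -7]

BᵀAᵀ = 
  [  0, -13]
  [  4,  -7]

Both sides are equal — this is the standard identity (AB)ᵀ = BᵀAᵀ, which holds for all A, B.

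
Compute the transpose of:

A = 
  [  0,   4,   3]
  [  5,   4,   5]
Aᵀ = 
  [  0,   5]
  [  4,   4]
  [  3,   5]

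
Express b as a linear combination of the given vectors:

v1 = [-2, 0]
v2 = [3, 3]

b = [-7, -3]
c1 = 2, c2 = -1

b = 2·v1 + -1·v2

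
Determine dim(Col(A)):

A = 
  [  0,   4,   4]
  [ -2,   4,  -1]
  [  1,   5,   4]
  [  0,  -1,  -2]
dim(Col(A)) = 3

Row reduce:
Swap R1 ↔ R2
R3 → R3 + (1/2)·R1
R3 → R3 - (7/4)·R2
R4 → R4 + (1/4)·R2
R4 → R4 - (2/7)·R3
REF = 
  [  -2,    4,   -1]
  [   0,    4,    4]
  [   0,    0, -7/2]
  [   0,    0,    0]
Pivot columns: 1, 2, 3 → 3 pivots.
dim(Col(A)) = number of pivot columns = 3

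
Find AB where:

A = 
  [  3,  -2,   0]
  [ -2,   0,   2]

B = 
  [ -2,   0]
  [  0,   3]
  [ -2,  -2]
A is 2×3 and B is 3×2, so AB is 2×2. Each entry is (row of A)·(column of B):
AB[1,1] = (3)(-2) + (-2)(0) + (0)(-2) = -6
AB[1,2] = (3)(0) + (-2)(3) + (0)(-2) = -6
AB[2,1] = (-2)(-2) + (0)(0) + (2)(-2) = 0
AB[2,2] = (-2)(0) + (0)(3) + (2)(-2) = -4

AB = 
  [ -6,  -6]
  [  0,  -4]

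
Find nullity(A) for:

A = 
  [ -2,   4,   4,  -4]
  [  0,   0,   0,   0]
nullity(A) = 3

Row reduce:
(no row operations needed)
REF = 
  [ -2,   4,   4,  -4]
  [  0,   0,   0,   0]
Pivot columns: 1 → 1 pivot.
rank(A) = 1, so nullity(A) = 4 - 1 = 3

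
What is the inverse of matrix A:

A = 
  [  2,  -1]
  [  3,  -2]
det(A) = (2)(-2) - (-1)(3) = -1
For a 2×2 matrix, A⁻¹ = (1/det(A)) · [[d, -b], [-c, a]]
    = (-1) · [[-2, 1], [-3, 2]]

A⁻¹ = 
  [  2,  -1]
  [  3,  -2]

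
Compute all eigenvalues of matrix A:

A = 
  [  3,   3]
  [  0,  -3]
tr(A) = 0, det(A) = -9
Characteristic polynomial: λ² - tr(A)λ + det(A) = λ² - 9
λ² - 9 = (λ + 3)(λ - 3)

λ = 3, -3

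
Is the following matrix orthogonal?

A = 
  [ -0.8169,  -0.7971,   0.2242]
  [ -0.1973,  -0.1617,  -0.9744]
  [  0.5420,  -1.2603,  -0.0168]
No

AᵀA = 
  [  1,   0,   0]
  [  0,   2.2499,   0]
  [  0,   0,   1]
≠ I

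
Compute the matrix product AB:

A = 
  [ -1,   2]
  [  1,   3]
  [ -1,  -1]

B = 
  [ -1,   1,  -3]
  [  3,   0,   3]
A is 3×2 and B is 2×3, so AB is 3×3. Each entry is (row of A)·(column of B):
AB[1,1] = (-1)(-1) + (2)(3) = 7
AB[1,2] = (-1)(1) + (2)(0) = -1
AB[1,3] = (-1)(-3) + (2)(3) = 9
AB[2,1] = (1)(-1) + (3)(3) = 8
AB[2,2] = (1)(1) + (3)(0) = 1
AB[2,3] = (1)(-3) + (3)(3) = 6
AB[3,1] = (-1)(-1) + (-1)(3) = -2
AB[3,2] = (-1)(1) + (-1)(0) = -1
AB[3,3] = (-1)(-3) + (-1)(3) = 0

AB = 
  [  7,  -1,   9]
  [  8,   1,   6]
  [ -2,  -1,   0]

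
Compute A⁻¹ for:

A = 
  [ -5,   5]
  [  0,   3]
det(A) = (-5)(3) - (5)(0) = -15
For a 2×2 matrix, A⁻¹ = (1/det(A)) · [[d, -b], [-c, a]]
    = (-1/15) · [[3, -5], [0, -5]]

A⁻¹ = 
  [-1/5,  1/3]
  [   0,  1/3]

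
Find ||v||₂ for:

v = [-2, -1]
2.236

||v||₂ = √((-2)² + (-1)²) = √5 = 2.236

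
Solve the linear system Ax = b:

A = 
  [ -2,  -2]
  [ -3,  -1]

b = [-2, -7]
Row reduce the augmented matrix [A|b]:
R2 → R2 - (3/2)·R1
REF = 
  [ -2,  -2,  -2]
  [  0,   2,  -4]

Back-substitution:
x₂ = (-4) / 2 = -2
x₁ = (-2 - (-2)(-2)) / (-2) = 3

x = [3, -2]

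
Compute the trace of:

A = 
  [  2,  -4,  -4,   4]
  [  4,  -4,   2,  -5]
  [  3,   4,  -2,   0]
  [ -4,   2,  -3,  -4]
-8

tr(A) = 2 + -4 + -2 + -4 = -8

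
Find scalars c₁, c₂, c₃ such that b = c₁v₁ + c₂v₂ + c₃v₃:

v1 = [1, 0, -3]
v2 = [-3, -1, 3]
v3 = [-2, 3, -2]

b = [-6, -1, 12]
c1 = -3, c2 = 1, c3 = 0

b = -3·v1 + 1·v2 + 0·v3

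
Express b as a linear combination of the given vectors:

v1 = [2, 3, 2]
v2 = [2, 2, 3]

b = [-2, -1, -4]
c1 = 1, c2 = -2

b = 1·v1 + -2·v2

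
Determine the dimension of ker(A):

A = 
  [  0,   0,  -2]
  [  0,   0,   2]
nullity(A) = 2

Row reduce:
R2 → R2 + (1)·R1
REF = 
  [  0,   0,  -2]
  [  0,   0,   0]
Pivot columns: 3 → 1 pivot.
rank(A) = 1, so nullity(A) = 3 - 1 = 2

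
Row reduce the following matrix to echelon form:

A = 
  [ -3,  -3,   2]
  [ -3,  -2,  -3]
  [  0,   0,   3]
Row operations:
R2 → R2 - (1)·R1

Resulting echelon form:
REF = 
  [ -3,  -3,   2]
  [  0,   1,  -5]
  [  0,   0,   3]

Rank = 3 (number of non-zero pivot rows).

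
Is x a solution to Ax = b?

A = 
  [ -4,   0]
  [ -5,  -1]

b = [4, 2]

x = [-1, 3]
Yes

Ax = [4, 2] = b ✓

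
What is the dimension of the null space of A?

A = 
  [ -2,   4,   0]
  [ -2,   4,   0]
nullity(A) = 2

Row reduce:
R2 → R2 - (1)·R1
REF = 
  [ -2,   4,   0]
  [  0,   0,   0]
Pivot columns: 1 → 1 pivot.
rank(A) = 1, so nullity(A) = 3 - 1 = 2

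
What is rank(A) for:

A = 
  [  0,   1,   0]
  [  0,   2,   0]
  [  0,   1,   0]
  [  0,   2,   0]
Row reduce:
R2 → R2 - (2)·R1
R3 → R3 - (1)·R1
R4 → R4 - (2)·R1
REF = 
  [  0,   1,   0]
  [  0,   0,   0]
  [  0,   0,   0]
  [  0,   0,   0]
Pivot columns: 2 → 1 pivot.

rank(A) = 1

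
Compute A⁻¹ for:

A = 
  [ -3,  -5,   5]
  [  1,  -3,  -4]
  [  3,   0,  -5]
det(A) = (-3)·((-3)(-5) - (-4)(0)) - (-5)·((1)(-5) - (-4)(3)) + (5)·((1)(0) - (-3)(3))
  = (-3)(15) - (-5)(7) + (5)(9)
  = 35
det(A) = 35 ≠ 0, so A is invertible.

Cofactors Cᵢⱼ = (-1)ⁱ⁺ʲ·Mᵢⱼ:
C = 
  [ 15,  -7,   9]
  [-25,   0, -15]
  [ 35,  -7,  14]

adj(A) = Cᵀ:
adj(A) = 
  [ 15, -25,  35]
  [ -7,   0,  -7]
  [  9, -15,  14]

A⁻¹ = (1/35) · adj(A):
A⁻¹ = 
  [ 3/7, -5/7,    1]
  [-1/5,    0, -1/5]
  [9/35, -3/7,  2/5]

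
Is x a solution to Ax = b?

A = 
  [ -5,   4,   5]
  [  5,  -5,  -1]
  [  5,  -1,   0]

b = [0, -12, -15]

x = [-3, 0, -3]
Yes

Ax = [0, -12, -15] = b ✓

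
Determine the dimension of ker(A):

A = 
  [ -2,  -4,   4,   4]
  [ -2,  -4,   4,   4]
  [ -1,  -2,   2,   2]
nullity(A) = 3

Row reduce:
R2 → R2 - (1)·R1
R3 → R3 - (1/2)·R1
REF = 
  [ -2,  -4,   4,   4]
  [  0,   0,   0,   0]
  [  0,   0,   0,   0]
Pivot columns: 1 → 1 pivot.
rank(A) = 1, so nullity(A) = 4 - 1 = 3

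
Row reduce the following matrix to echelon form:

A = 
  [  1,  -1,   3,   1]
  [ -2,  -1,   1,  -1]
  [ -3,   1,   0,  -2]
Row operations:
R2 → R2 + (2)·R1
R3 → R3 + (3)·R1
R3 → R3 - (2/3)·R2

Resulting echelon form:
REF = 
  [   1,   -1,    3,    1]
  [   0,   -3,    7,    1]
  [   0,    0, 13/3,  1/3]

Rank = 3 (number of non-zero pivot rows).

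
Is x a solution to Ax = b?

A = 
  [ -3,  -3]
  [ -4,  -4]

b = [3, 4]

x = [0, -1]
Yes

Ax = [3, 4] = b ✓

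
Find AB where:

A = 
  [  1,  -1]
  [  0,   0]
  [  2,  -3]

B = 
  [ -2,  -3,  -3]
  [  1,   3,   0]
AB = 
  [ -3,  -6,  -3]
  [  0,   0,   0]
  [ -7, -15,  -6]

A is 3×2 and B is 2×3, so AB is 3×3. Each entry is (row of A)·(column of B):
AB[1,1] = (1)(-2) + (-1)(1) = -3
AB[1,2] = (1)(-3) + (-1)(3) = -6
AB[1,3] = (1)(-3) + (-1)(0) = -3
AB[2,1] = (0)(-2) + (0)(1) = 0
AB[2,2] = (0)(-3) + (0)(3) = 0
AB[2,3] = (0)(-3) + (0)(0) = 0
AB[3,1] = (2)(-2) + (-3)(1) = -7
AB[3,2] = (2)(-3) + (-3)(3) = -15
AB[3,3] = (2)(-3) + (-3)(0) = -6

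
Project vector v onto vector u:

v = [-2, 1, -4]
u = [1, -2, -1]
v·u = (-2)(1) + (1)(-2) + (-4)(-1) = 0
u·u = (1)² + (-2)² + (-1)² = 6
proj_u(v) = (v·u / u·u) × u = (0/6) × u = (0) × u

proj_u(v) = [0, 0, 0]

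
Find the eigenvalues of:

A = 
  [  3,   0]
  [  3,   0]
tr(A) = 3, det(A) = 0
Characteristic polynomial: λ² - tr(A)λ + det(A) = λ² - 3λ
λ² - 3λ = λ(λ - 3)

λ = 3, 0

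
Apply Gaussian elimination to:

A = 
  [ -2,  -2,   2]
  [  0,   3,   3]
Row operations:
No row operations needed (already in echelon form).

Resulting echelon form:
REF = 
  [ -2,  -2,   2]
  [  0,   3,   3]

Rank = 2 (number of non-zero pivot rows).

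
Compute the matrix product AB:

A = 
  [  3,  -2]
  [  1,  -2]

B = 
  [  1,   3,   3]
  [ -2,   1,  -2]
A is 2×2 and B is 2×3, so AB is 2×3. Each entry is (row of A)·(column of B):
AB[1,1] = (3)(1) + (-2)(-2) = 7
AB[1,2] = (3)(3) + (-2)(1) = 7
AB[1,3] = (3)(3) + (-2)(-2) = 13
AB[2,1] = (1)(1) + (-2)(-2) = 5
AB[2,2] = (1)(3) + (-2)(1) = 1
AB[2,3] = (1)(3) + (-2)(-2) = 7

AB = 
  [  7,   7,  13]
  [  5,   1,   7]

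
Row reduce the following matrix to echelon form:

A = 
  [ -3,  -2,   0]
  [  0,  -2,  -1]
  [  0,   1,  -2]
Row operations:
R3 → R3 + (1/2)·R2

Resulting echelon form:
REF = 
  [  -3,   -2,    0]
  [   0,   -2,   -1]
  [   0,    0, -5/2]

Rank = 3 (number of non-zero pivot rows).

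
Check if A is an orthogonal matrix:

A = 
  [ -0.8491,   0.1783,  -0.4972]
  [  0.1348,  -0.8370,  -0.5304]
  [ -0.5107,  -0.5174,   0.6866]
Yes

AᵀA = 
  [  1,   0,   0]
  [  0,   1.0001,   0]
  [  0,   0,   1]
≈ I (equal to I up to the 4-dp rounding of the entries)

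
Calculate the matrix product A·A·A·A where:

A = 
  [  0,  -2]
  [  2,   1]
A^4 = 
  [ 12,  14]
  [-14,   5]

A² = A·A:
A²[1,1] = (0)(0) + (-2)(2) = -4
A²[1,2] = (0)(-2) + (-2)(1) = -2
A²[2,1] = (2)(0) + (1)(2) = 2
A²[2,2] = (2)(-2) + (1)(1) = -3
A² = 
  [ -4,  -2]
  [  2,  -3]

A^3 = A^2·A:
A^3[1,1] = (-4)(0) + (-2)(2) = -4
A^3[1,2] = (-4)(-2) + (-2)(1) = 6
A^3[2,1] = (2)(0) + (-3)(2) = -6
A^3[2,2] = (2)(-2) + (-3)(1) = -7
A^3 = 
  [ -4,   6]
  [ -6,  -7]

A^4 = A^3·A:
A^4[1,1] = (-4)(0) + (6)(2) = 12
A^4[1,2] = (-4)(-2) + (6)(1) = 14
A^4[2,1] = (-6)(0) + (-7)(2) = -14
A^4[2,2] = (-6)(-2) + (-7)(1) = 5
A^4 = 
  [ 12,  14]
  [-14,   5]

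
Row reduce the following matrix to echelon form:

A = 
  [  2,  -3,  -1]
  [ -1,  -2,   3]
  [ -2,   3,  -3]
Row operations:
R2 → R2 + (1/2)·R1
R3 → R3 + (1)·R1

Resulting echelon form:
REF = 
  [   2,   -3,   -1]
  [   0, -7/2,  5/2]
  [   0,    0,   -4]

Rank = 3 (number of non-zero pivot rows).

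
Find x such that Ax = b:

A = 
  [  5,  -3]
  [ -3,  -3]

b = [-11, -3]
x = [-1, 2]

Row reduce the augmented matrix [A|b]:
R2 → R2 + (3/5)·R1
REF = 
  [    5,    -3,   -11]
  [    0, -24/5, -48/5]

Back-substitution:
x₂ = (-48/5) / (-24/5) = 2
x₁ = (-11 - (-3)(2)) / 5 = -1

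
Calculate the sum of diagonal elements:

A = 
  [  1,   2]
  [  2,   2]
3

tr(A) = 1 + 2 = 3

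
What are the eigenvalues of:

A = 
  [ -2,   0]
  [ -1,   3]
λ = 3, -2

tr(A) = 1, det(A) = -6
Characteristic polynomial: λ² - tr(A)λ + det(A) = λ² - λ - 6
λ² - λ - 6 = (λ + 2)(λ - 3)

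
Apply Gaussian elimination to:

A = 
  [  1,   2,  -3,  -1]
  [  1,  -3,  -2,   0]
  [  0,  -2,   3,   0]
Row operations:
R2 → R2 - (1)·R1
R3 → R3 - (2/5)·R2

Resulting echelon form:
REF = 
  [   1,    2,   -3,   -1]
  [   0,   -5,    1,    1]
  [   0,    0, 13/5, -2/5]

Rank = 3 (number of non-zero pivot rows).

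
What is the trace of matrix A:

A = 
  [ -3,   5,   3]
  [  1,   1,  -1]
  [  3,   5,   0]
-2

tr(A) = -3 + 1 + 0 = -2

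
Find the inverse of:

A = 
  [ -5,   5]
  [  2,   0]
det(A) = (-5)(0) - (5)(2) = -10
For a 2×2 matrix, A⁻¹ = (1/det(A)) · [[d, -b], [-c, a]]
    = (-1/10) · [[0, -5], [-2, -5]]

A⁻¹ = 
  [  0, 1/2]
  [1/5, 1/2]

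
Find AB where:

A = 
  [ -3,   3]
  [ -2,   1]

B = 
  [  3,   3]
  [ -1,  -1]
AB = 
  [-12, -12]
  [ -7,  -7]

A is 2×2 and B is 2×2, so AB is 2×2. Each entry is (row of A)·(column of B):
AB[1,1] = (-3)(3) + (3)(-1) = -12
AB[1,2] = (-3)(3) + (3)(-1) = -12
AB[2,1] = (-2)(3) + (1)(-1) = -7
AB[2,2] = (-2)(3) + (1)(-1) = -7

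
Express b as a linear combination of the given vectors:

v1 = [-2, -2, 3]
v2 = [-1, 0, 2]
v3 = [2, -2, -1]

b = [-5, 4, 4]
c1 = 0, c2 = 1, c3 = -2

b = 0·v1 + 1·v2 + -2·v3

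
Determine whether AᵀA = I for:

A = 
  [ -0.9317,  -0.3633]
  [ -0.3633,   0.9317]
Yes

AᵀA = 
  [  1.0001,   0]
  [  0,   1.0001]
≈ I (equal to I up to the 4-dp rounding of the entries)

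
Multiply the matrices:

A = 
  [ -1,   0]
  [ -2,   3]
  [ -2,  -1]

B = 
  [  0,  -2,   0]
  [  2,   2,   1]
AB = 
  [  0,   2,   0]
  [  6,  10,   3]
  [ -2,   2,  -1]

A is 3×2 and B is 2×3, so AB is 3×3. Each entry is (row of A)·(column of B):
AB[1,1] = (-1)(0) + (0)(2) = 0
AB[1,2] = (-1)(-2) + (0)(2) = 2
AB[1,3] = (-1)(0) + (0)(1) = 0
AB[2,1] = (-2)(0) + (3)(2) = 6
AB[2,2] = (-2)(-2) + (3)(2) = 10
AB[2,3] = (-2)(0) + (3)(1) = 3
AB[3,1] = (-2)(0) + (-1)(2) = -2
AB[3,2] = (-2)(-2) + (-1)(2) = 2
AB[3,3] = (-2)(0) + (-1)(1) = -1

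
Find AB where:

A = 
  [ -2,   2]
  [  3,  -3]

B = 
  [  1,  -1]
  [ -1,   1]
A is 2×2 and B is 2×2, so AB is 2×2. Each entry is (row of A)·(column of B):
AB[1,1] = (-2)(1) + (2)(-1) = -4
AB[1,2] = (-2)(-1) + (2)(1) = 4
AB[2,1] = (3)(1) + (-3)(-1) = 6
AB[2,2] = (3)(-1) + (-3)(1) = -6

AB = 
  [ -4,   4]
  [  6,  -6]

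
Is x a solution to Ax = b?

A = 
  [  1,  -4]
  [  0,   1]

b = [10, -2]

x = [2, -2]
Yes

Ax = [10, -2] = b ✓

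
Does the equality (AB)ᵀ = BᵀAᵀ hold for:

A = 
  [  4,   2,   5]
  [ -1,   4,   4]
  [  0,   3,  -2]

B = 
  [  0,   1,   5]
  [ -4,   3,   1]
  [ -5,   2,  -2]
Yes

(AB)ᵀ = 
  [-33, -36,  -2]
  [ 20,  19,   5]
  [ 12,  -9,   7]

BᵀAᵀ = 
  [-33, -36,  -2]
  [ 20,  19,   5]
  [ 12,  -9,   7]

Both sides are equal — this is the standard identity (AB)ᵀ = BᵀAᵀ, which holds for all A, B.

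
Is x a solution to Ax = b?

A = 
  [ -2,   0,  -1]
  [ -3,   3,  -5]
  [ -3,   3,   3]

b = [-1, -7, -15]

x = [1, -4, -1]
No

Ax = [-1, -10, -18] ≠ b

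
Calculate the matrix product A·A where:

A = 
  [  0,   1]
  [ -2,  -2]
A² = A·A:
A²[1,1] = (0)(0) + (1)(-2) = -2
A²[1,2] = (0)(1) + (1)(-2) = -2
A²[2,1] = (-2)(0) + (-2)(-2) = 4
A²[2,2] = (-2)(1) + (-2)(-2) = 2
A² = 
  [ -2,  -2]
  [  4,   2]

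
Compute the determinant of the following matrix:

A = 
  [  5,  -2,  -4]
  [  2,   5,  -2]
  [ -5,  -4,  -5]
Cofactor expansion along row 1:
det(A) = (5)·((5)(-5) - (-2)(-4)) - (-2)·((2)(-5) - (-2)(-5)) + (-4)·((2)(-4) - (5)(-5))
  = (5)(-33) - (-2)(-20) + (-4)(17)
  = -273

det(A) = -273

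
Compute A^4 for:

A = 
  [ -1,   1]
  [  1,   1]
A² = A·A:
A²[1,1] = (-1)(-1) + (1)(1) = 2
A²[1,2] = (-1)(1) + (1)(1) = 0
A²[2,1] = (1)(-1) + (1)(1) = 0
A²[2,2] = (1)(1) + (1)(1) = 2
A² = 
  [  2,   0]
  [  0,   2]

A^3 = A^2·A:
A^3[1,1] = (2)(-1) + (0)(1) = -2
A^3[1,2] = (2)(1) + (0)(1) = 2
A^3[2,1] = (0)(-1) + (2)(1) = 2
A^3[2,2] = (0)(1) + (2)(1) = 2
A^3 = 
  [ -2,   2]
  [  2,   2]

A^4 = A^3·A:
A^4[1,1] = (-2)(-1) + (2)(1) = 4
A^4[1,2] = (-2)(1) + (2)(1) = 0
A^4[2,1] = (2)(-1) + (2)(1) = 0
A^4[2,2] = (2)(1) + (2)(1) = 4
A^4 = 
  [  4,   0]
  [  0,   4]

Therefore
A^4 = 
  [  4,   0]
  [  0,   4]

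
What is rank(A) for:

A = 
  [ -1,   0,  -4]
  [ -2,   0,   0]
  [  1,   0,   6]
Row reduce:
R2 → R2 - (2)·R1
R3 → R3 + (1)·R1
R3 → R3 - (1/4)·R2
REF = 
  [ -1,   0,  -4]
  [  0,   0,   8]
  [  0,   0,   0]
Pivot columns: 1, 3 → 2 pivots.

rank(A) = 2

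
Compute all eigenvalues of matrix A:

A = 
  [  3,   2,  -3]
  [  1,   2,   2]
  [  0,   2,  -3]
Characteristic polynomial: det(λI - A) = λ³ - 2λ² - 15λ + 30
Testing integer divisors of the constant term: p(2) = 0, so (λ - 2) is a factor:
p(λ) = (λ - 2)(λ² - 15)
λ² - 15 = 0  ⇒  λ = (0 ± √((0)² - 4·(-15)))/2 = (0 ± √(60))/2
  = √15,  -√15

λ = 2, √15, -√15  (≈ 2, 3.873, -3.873)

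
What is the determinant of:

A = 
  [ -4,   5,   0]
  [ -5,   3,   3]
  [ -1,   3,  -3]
-18

Cofactor expansion along row 1:
det(A) = (-4)·((3)(-3) - (3)(3)) - (5)·((-5)(-3) - (3)(-1)) + (0)·((-5)(3) - (3)(-1))
  = (-4)(-18) - (5)(18) + (0)(-12)
  = -18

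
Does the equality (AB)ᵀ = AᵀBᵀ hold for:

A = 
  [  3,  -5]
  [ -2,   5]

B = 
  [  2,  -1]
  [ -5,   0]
No

(AB)ᵀ = 
  [ 31, -29]
  [ -3,   2]

AᵀBᵀ = 
  [  8, -15]
  [-15,  25]

The two matrices differ, so (AB)ᵀ ≠ AᵀBᵀ in general. The correct identity is (AB)ᵀ = BᵀAᵀ.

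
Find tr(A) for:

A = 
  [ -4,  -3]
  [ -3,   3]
-1

tr(A) = -4 + 3 = -1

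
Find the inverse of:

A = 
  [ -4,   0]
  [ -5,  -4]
det(A) = (-4)(-4) - (0)(-5) = 16
For a 2×2 matrix, A⁻¹ = (1/det(A)) · [[d, -b], [-c, a]]
    = (1/16) · [[-4, 0], [5, -4]]

A⁻¹ = 
  [-1/4,    0]
  [5/16, -1/4]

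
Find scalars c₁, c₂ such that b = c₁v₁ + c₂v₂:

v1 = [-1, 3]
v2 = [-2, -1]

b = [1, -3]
c1 = -1, c2 = 0

b = -1·v1 + 0·v2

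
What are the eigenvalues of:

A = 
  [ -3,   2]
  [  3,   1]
tr(A) = -2, det(A) = -9
Characteristic polynomial: λ² - tr(A)λ + det(A) = λ² + 2λ - 9
λ² + 2λ - 9 = 0  ⇒  λ = (-2 ± √((2)² - 4·(-9)))/2 = (-2 ± √(40))/2
  = -1 + √10,  -1 - √10

λ = -1 + √10, -1 - √10  (≈ 2.162, -4.162)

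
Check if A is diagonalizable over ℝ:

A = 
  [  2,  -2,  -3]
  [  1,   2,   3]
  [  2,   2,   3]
No

Characteristic polynomial: det(λI - A) = λ³ - 7λ² + 18λ
The constant term is 0, so λ = 0 is a root: p(λ) = λ(λ² - 7λ + 18)
λ² - 7λ + 18 = 0  ⇒  λ = (7 ± √((-7)² - 4·(18)))/2 = (7 ± √(-23))/2
  = (7 + i√23)/2,  (7 - i√23)/2
Eigenvalues: 0, (7 + i√23)/2, (7 - i√23)/2  (≈ 0, 3.5 + 2.398i, 3.5 - 2.398i)
Has complex eigenvalues (not diagonalizable over ℝ).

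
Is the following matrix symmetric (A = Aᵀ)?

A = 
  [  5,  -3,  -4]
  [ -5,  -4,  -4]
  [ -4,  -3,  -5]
No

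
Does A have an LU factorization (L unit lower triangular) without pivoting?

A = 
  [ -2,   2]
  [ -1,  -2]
Yes.
A[1,1] = -2 ≠ 0, so Gaussian elimination proceeds without a row swap: multiplier ℓ₂₁ = (-1)/(-2) = 1/2, and U[2,2] = -2 - (1/2)(2) = -3.
L = 
  [  1,   0]
  [1/2,   1]
U = 
  [ -2,   2]
  [  0,  -3]
Check row 2 of LU: [(1/2)(-2), (1/2)(2) + (-3)] = [-1, -2] = row 2 of A ✓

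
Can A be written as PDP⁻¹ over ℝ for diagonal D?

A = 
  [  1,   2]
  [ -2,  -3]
No

tr(A) = -2, det(A) = 1
Characteristic polynomial: λ² - tr(A)λ + det(A) = λ² + 2λ + 1
λ² + 2λ + 1 = (λ + 1)²
Eigenvalues: -1, -1
λ=-1: alg. mult. = 2, geom. mult. = 2 - rank(A - (-1)I) = 2 - 1 = 1
Sum of geometric multiplicities = 1 < n = 2, so there aren't enough independent eigenvectors.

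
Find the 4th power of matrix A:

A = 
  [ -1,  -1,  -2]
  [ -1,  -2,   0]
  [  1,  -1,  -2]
A² = A·A:
A²[1,1] = (-1)(-1) + (-1)(-1) + (-2)(1) = 0
A²[1,2] = (-1)(-1) + (-1)(-2) + (-2)(-1) = 5
A²[1,3] = (-1)(-2) + (-1)(0) + (-2)(-2) = 6
A²[2,1] = (-1)(-1) + (-2)(-1) + (0)(1) = 3
A²[2,2] = (-1)(-1) + (-2)(-2) + (0)(-1) = 5
A²[2,3] = (-1)(-2) + (-2)(0) + (0)(-2) = 2
A²[3,1] = (1)(-1) + (-1)(-1) + (-2)(1) = -2
A²[3,2] = (1)(-1) + (-1)(-2) + (-2)(-1) = 3
A²[3,3] = (1)(-2) + (-1)(0) + (-2)(-2) = 2
A² = 
  [  0,   5,   6]
  [  3,   5,   2]
  [ -2,   3,   2]

A^3 = A^2·A:
A^3[1,1] = (0)(-1) + (5)(-1) + (6)(1) = 1
A^3[1,2] = (0)(-1) + (5)(-2) + (6)(-1) = -16
A^3[1,3] = (0)(-2) + (5)(0) + (6)(-2) = -12
A^3[2,1] = (3)(-1) + (5)(-1) + (2)(1) = -6
A^3[2,2] = (3)(-1) + (5)(-2) + (2)(-1) = -15
A^3[2,3] = (3)(-2) + (5)(0) + (2)(-2) = -10
A^3[3,1] = (-2)(-1) + (3)(-1) + (2)(1) = 1
A^3[3,2] = (-2)(-1) + (3)(-2) + (2)(-1) = -6
A^3[3,3] = (-2)(-2) + (3)(0) + (2)(-2) = 0
A^3 = 
  [  1, -16, -12]
  [ -6, -15, -10]
  [  1,  -6,   0]

A^4 = A^3·A:
A^4[1,1] = (1)(-1) + (-16)(-1) + (-12)(1) = 3
A^4[1,2] = (1)(-1) + (-16)(-2) + (-12)(-1) = 43
A^4[1,3] = (1)(-2) + (-16)(0) + (-12)(-2) = 22
A^4[2,1] = (-6)(-1) + (-15)(-1) + (-10)(1) = 11
A^4[2,2] = (-6)(-1) + (-15)(-2) + (-10)(-1) = 46
A^4[2,3] = (-6)(-2) + (-15)(0) + (-10)(-2) = 32
A^4[3,1] = (1)(-1) + (-6)(-1) + (0)(1) = 5
A^4[3,2] = (1)(-1) + (-6)(-2) + (0)(-1) = 11
A^4[3,3] = (1)(-2) + (-6)(0) + (0)(-2) = -2
A^4 = 
  [  3,  43,  22]
  [ 11,  46,  32]
  [  5,  11,  -2]

Therefore
A^4 = 
  [  3,  43,  22]
  [ 11,  46,  32]
  [  5,  11,  -2]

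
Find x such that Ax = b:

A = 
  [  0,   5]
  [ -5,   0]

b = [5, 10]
x = [-2, 1]

Row reduce the augmented matrix [A|b]:
Swap R1 ↔ R2
REF = 
  [ -5,   0,  10]
  [  0,   5,   5]

Back-substitution:
x₂ = 5 / 5 = 1
x₁ = (10 - (0)(1)) / (-5) = -2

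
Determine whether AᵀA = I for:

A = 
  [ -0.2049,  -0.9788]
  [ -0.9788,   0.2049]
Yes

AᵀA = 
  [  1,   0]
  [  0,   1]
≈ I (equal to I up to the 4-dp rounding of the entries)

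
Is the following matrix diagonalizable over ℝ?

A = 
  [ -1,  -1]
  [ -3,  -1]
Yes

tr(A) = -2, det(A) = -2
Characteristic polynomial: λ² - tr(A)λ + det(A) = λ² + 2λ - 2
λ² + 2λ - 2 = 0  ⇒  λ = (-2 ± √((2)² - 4·(-2)))/2 = (-2 ± √(12))/2
  = -1 + √3,  -1 - √3
Eigenvalues: -1 + √3, -1 - √3  (≈ 0.7321, -2.732)
The two irrational eigenvalues are distinct (simple), so each has alg. mult. = geom. mult. = 1.
Sum of geometric multiplicities equals n, so A has n independent eigenvectors.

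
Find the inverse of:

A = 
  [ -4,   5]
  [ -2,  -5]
det(A) = (-4)(-5) - (5)(-2) = 30
For a 2×2 matrix, A⁻¹ = (1/det(A)) · [[d, -b], [-c, a]]
    = (1/30) · [[-5, -5], [2, -4]]

A⁻¹ = 
  [ -1/6,  -1/6]
  [ 1/15, -2/15]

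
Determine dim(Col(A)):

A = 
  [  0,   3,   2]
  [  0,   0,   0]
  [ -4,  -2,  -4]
dim(Col(A)) = 2

Row reduce:
Swap R1 ↔ R3
Swap R2 ↔ R3
REF = 
  [ -4,  -2,  -4]
  [  0,   3,   2]
  [  0,   0,   0]
Pivot columns: 1, 2 → 2 pivots.
dim(Col(A)) = number of pivot columns = 2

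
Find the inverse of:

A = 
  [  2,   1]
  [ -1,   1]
det(A) = (2)(1) - (1)(-1) = 3
For a 2×2 matrix, A⁻¹ = (1/det(A)) · [[d, -b], [-c, a]]
    = (1/3) · [[1, -1], [1, 2]]

A⁻¹ = 
  [ 1/3, -1/3]
  [ 1/3,  2/3]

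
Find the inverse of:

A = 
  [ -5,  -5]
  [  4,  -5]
det(A) = (-5)(-5) - (-5)(4) = 45
For a 2×2 matrix, A⁻¹ = (1/det(A)) · [[d, -b], [-c, a]]
    = (1/45) · [[-5, 5], [-4, -5]]

A⁻¹ = 
  [ -1/9,   1/9]
  [-4/45,  -1/9]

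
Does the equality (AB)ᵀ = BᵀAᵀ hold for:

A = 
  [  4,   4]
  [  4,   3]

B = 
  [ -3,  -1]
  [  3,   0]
Yes

(AB)ᵀ = 
  [  0,  -3]
  [ -4,  -4]

BᵀAᵀ = 
  [  0,  -3]
  [ -4,  -4]

Both sides are equal — this is the standard identity (AB)ᵀ = BᵀAᵀ, which holds for all A, B.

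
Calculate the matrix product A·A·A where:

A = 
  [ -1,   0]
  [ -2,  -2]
A^3 = 
  [ -1,   0]
  [-14,  -8]

A² = A·A:
A²[1,1] = (-1)(-1) + (0)(-2) = 1
A²[1,2] = (-1)(0) + (0)(-2) = 0
A²[2,1] = (-2)(-1) + (-2)(-2) = 6
A²[2,2] = (-2)(0) + (-2)(-2) = 4
A² = 
  [  1,   0]
  [  6,   4]

A^3 = A^2·A:
A^3[1,1] = (1)(-1) + (0)(-2) = -1
A^3[1,2] = (1)(0) + (0)(-2) = 0
A^3[2,1] = (6)(-1) + (4)(-2) = -14
A^3[2,2] = (6)(0) + (4)(-2) = -8
A^3 = 
  [ -1,   0]
  [-14,  -8]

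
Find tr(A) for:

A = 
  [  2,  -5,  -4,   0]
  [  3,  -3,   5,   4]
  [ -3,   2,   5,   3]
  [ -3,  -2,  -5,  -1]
3

tr(A) = 2 + -3 + 5 + -1 = 3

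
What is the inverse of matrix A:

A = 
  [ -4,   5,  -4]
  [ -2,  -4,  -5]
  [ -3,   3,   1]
det(A) = (-4)·((-4)(1) - (-5)(3)) - (5)·((-2)(1) - (-5)(-3)) + (-4)·((-2)(3) - (-4)(-3))
  = (-4)(11) - (5)(-17) + (-4)(-18)
  = 113
det(A) = 113 ≠ 0, so A is invertible.

Cofactors Cᵢⱼ = (-1)ⁱ⁺ʲ·Mᵢⱼ:
C = 
  [ 11,  17, -18]
  [-17, -16,  -3]
  [-41, -12,  26]

adj(A) = Cᵀ:
adj(A) = 
  [ 11, -17, -41]
  [ 17, -16, -12]
  [-18,  -3,  26]

A⁻¹ = (1/113) · adj(A):
A⁻¹ = 
  [ 11/113, -17/113, -41/113]
  [ 17/113, -16/113, -12/113]
  [-18/113,  -3/113,  26/113]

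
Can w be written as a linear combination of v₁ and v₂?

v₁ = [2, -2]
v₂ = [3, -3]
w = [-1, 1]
Yes

Form the augmented matrix and row-reduce:
[v₁|v₂|w] = 
  [  2,   3,  -1]
  [ -2,  -3,   1]
R2 → R2 + (1)·R1
REF = 
  [  2,   3,  -1]
  [  0,   0,   0]

No row of the form [0 0 | nonzero], so the system is consistent. Back-substitution gives c₁ = -1/2, c₂ = 0: w = (-1/2)·v₁ + (0)·v₂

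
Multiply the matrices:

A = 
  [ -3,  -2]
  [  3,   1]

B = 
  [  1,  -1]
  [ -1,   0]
A is 2×2 and B is 2×2, so AB is 2×2. Each entry is (row of A)·(column of B):
AB[1,1] = (-3)(1) + (-2)(-1) = -1
AB[1,2] = (-3)(-1) + (-2)(0) = 3
AB[2,1] = (3)(1) + (1)(-1) = 2
AB[2,2] = (3)(-1) + (1)(0) = -3

AB = 
  [ -1,   3]
  [  2,  -3]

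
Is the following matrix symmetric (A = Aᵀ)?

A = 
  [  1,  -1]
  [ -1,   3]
Yes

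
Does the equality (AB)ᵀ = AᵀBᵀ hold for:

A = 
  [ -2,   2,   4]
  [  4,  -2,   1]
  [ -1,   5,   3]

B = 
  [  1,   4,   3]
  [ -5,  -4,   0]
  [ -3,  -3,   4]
No

(AB)ᵀ = 
  [-24,  11, -35]
  [-28,  21, -33]
  [ 10,  16,   9]

AᵀBᵀ = 
  [ 11,  -6, -10]
  [  9,  -2,  20]
  [ 17, -24,  -3]

The two matrices differ, so (AB)ᵀ ≠ AᵀBᵀ in general. The correct identity is (AB)ᵀ = BᵀAᵀ.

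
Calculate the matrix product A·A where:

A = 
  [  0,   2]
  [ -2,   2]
A² = A·A:
A²[1,1] = (0)(0) + (2)(-2) = -4
A²[1,2] = (0)(2) + (2)(2) = 4
A²[2,1] = (-2)(0) + (2)(-2) = -4
A²[2,2] = (-2)(2) + (2)(2) = 0
A² = 
  [ -4,   4]
  [ -4,   0]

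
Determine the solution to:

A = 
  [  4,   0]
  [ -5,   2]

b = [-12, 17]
x = [-3, 1]

Row reduce the augmented matrix [A|b]:
R2 → R2 + (5/4)·R1
REF = 
  [  4,   0, -12]
  [  0,   2,   2]

Back-substitution:
x₂ = 2 / 2 = 1
x₁ = (-12 - (0)(1)) / 4 = -3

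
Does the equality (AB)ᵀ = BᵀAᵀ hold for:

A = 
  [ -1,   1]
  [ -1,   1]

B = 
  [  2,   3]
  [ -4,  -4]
Yes

(AB)ᵀ = 
  [ -6,  -6]
  [ -7,  -7]

BᵀAᵀ = 
  [ -6,  -6]
  [ -7,  -7]

Both sides are equal — this is the standard identity (AB)ᵀ = BᵀAᵀ, which holds for all A, B.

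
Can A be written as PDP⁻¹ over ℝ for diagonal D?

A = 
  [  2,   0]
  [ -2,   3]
Yes

tr(A) = 5, det(A) = 6
Characteristic polynomial: λ² - tr(A)λ + det(A) = λ² - 5λ + 6
λ² - 5λ + 6 = (λ - 2)(λ - 3)
Eigenvalues: 3, 2
λ=2: alg. mult. = 1, geom. mult. = 2 - rank(A - (2)I) = 2 - 1 = 1
λ=3: alg. mult. = 1, geom. mult. = 2 - rank(A - (3)I) = 2 - 1 = 1
Sum of geometric multiplicities equals n, so A has n independent eigenvectors.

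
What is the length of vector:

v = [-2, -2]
2.828

||v||₂ = √((-2)² + (-2)²) = √8 = 2.828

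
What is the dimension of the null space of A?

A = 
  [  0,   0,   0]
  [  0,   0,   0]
nullity(A) = 3

Row reduce:
(no row operations needed)
REF = 
  [  0,   0,   0]
  [  0,   0,   0]
Pivot columns: none → 0 pivots.
rank(A) = 0, so nullity(A) = 3 - 0 = 3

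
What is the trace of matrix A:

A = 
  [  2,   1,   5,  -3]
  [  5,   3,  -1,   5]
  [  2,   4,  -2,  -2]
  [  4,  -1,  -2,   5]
8

tr(A) = 2 + 3 + -2 + 5 = 8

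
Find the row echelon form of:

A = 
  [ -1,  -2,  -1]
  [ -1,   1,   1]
Row operations:
R2 → R2 - (1)·R1

Resulting echelon form:
REF = 
  [ -1,  -2,  -1]
  [  0,   3,   2]

Rank = 2 (number of non-zero pivot rows).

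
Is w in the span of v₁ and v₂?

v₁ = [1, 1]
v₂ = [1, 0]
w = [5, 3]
Yes

Form the augmented matrix and row-reduce:
[v₁|v₂|w] = 
  [  1,   1,   5]
  [  1,   0,   3]
R2 → R2 - (1)·R1
REF = 
  [  1,   1,   5]
  [  0,  -1,  -2]

No row of the form [0 0 | nonzero], so the system is consistent. Back-substitution gives c₁ = 3, c₂ = 2: w = (3)·v₁ + (2)·v₂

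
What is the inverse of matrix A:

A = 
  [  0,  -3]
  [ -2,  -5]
det(A) = (0)(-5) - (-3)(-2) = -6
For a 2×2 matrix, A⁻¹ = (1/det(A)) · [[d, -b], [-c, a]]
    = (-1/6) · [[-5, 3], [2, 0]]

A⁻¹ = 
  [ 5/6, -1/2]
  [-1/3,    0]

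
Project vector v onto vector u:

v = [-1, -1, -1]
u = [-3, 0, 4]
v·u = (-1)(-3) + (-1)(0) + (-1)(4) = -1
u·u = (-3)² + (0)² + (4)² = 25
proj_u(v) = (v·u / u·u) × u = (-1/25) × u

proj_u(v) = [3/25, 0, -4/25]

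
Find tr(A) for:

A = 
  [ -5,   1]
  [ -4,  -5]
-10

tr(A) = -5 + -5 = -10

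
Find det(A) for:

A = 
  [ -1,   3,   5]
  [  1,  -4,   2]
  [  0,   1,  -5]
Cofactor expansion along row 1:
det(A) = (-1)·((-4)(-5) - (2)(1)) - (3)·((1)(-5) - (2)(0)) + (5)·((1)(1) - (-4)(0))
  = (-1)(18) - (3)(-5) + (5)(1)
  = 2

det(A) = 2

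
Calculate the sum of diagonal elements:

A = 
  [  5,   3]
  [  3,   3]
8

tr(A) = 5 + 3 = 8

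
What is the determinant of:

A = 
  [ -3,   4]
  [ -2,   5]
-7

For a 2×2 matrix, det = ad - bc = (-3)(5) - (4)(-2) = -7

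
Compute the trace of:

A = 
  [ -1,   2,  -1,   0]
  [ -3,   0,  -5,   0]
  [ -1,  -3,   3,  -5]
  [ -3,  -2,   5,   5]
7

tr(A) = -1 + 0 + 3 + 5 = 7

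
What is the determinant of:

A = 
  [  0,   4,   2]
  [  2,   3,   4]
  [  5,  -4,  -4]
66

Cofactor expansion along row 1:
det(A) = (0)·((3)(-4) - (4)(-4)) - (4)·((2)(-4) - (4)(5)) + (2)·((2)(-4) - (3)(5))
  = (0)(4) - (4)(-28) + (2)(-23)
  = 66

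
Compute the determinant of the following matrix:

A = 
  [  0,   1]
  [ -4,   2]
4

For a 2×2 matrix, det = ad - bc = (0)(2) - (1)(-4) = 4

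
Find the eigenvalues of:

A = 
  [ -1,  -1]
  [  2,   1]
tr(A) = 0, det(A) = 1
Characteristic polynomial: λ² - tr(A)λ + det(A) = λ² + 1
λ² + 1 = 0  ⇒  λ = (0 ± √((0)² - 4·(1)))/2 = (0 ± √(-4))/2
  = i,  -i

λ = i, -i  (≈ 0 + 1i, 0 - 1i)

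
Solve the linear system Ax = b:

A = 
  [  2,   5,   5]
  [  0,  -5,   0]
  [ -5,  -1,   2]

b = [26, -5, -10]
Row reduce the augmented matrix [A|b]:
R3 → R3 + (5/2)·R1
R3 → R3 + (23/10)·R2
REF = 
  [   2,    5,    5,   26]
  [   0,   -5,    0,   -5]
  [   0,    0, 29/2, 87/2]

Back-substitution:
x₃ = (87/2) / (29/2) = 3
x₂ = (-5 - (0)(3)) / (-5) = 1
x₁ = (26 - (5)(1) - (5)(3)) / 2 = 3

x = [3, 1, 3]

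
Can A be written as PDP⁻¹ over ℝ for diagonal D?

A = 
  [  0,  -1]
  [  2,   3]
Yes

tr(A) = 3, det(A) = 2
Characteristic polynomial: λ² - tr(A)λ + det(A) = λ² - 3λ + 2
λ² - 3λ + 2 = (λ - 1)(λ - 2)
Eigenvalues: 2, 1
λ=1: alg. mult. = 1, geom. mult. = 2 - rank(A - (1)I) = 2 - 1 = 1
λ=2: alg. mult. = 1, geom. mult. = 2 - rank(A - (2)I) = 2 - 1 = 1
Sum of geometric multiplicities equals n, so A has n independent eigenvectors.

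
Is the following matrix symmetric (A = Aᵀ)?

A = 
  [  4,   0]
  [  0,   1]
Yes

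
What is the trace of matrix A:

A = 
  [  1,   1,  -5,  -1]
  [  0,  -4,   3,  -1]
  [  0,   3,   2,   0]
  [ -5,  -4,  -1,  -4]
-5

tr(A) = 1 + -4 + 2 + -4 = -5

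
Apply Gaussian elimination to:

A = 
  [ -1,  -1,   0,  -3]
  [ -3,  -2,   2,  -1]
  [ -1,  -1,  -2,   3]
Row operations:
R2 → R2 - (3)·R1
R3 → R3 - (1)·R1

Resulting echelon form:
REF = 
  [ -1,  -1,   0,  -3]
  [  0,   1,   2,   8]
  [  0,   0,  -2,   6]

Rank = 3 (number of non-zero pivot rows).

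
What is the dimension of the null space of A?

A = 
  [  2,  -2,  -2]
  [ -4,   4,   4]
nullity(A) = 2

Row reduce:
R2 → R2 + (2)·R1
REF = 
  [  2,  -2,  -2]
  [  0,   0,   0]
Pivot columns: 1 → 1 pivot.
rank(A) = 1, so nullity(A) = 3 - 1 = 2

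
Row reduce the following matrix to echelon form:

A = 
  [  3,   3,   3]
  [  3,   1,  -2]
Row operations:
R2 → R2 - (1)·R1

Resulting echelon form:
REF = 
  [  3,   3,   3]
  [  0,  -2,  -5]

Rank = 2 (number of non-zero pivot rows).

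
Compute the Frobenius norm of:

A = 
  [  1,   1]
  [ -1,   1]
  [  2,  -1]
||A||_F = 3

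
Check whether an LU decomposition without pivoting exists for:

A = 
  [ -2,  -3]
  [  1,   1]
Yes.
A[1,1] = -2 ≠ 0, so Gaussian elimination proceeds without a row swap: multiplier ℓ₂₁ = (1)/(-2) = -1/2, and U[2,2] = 1 - (-1/2)(-3) = -1/2.
L = 
  [   1,    0]
  [-1/2,    1]
U = 
  [  -2,   -3]
  [   0, -1/2]
Check row 2 of LU: [(-1/2)(-2), (-1/2)(-3) + (-1/2)] = [1, 1] = row 2 of A ✓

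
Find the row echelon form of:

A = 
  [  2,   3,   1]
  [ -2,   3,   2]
Row operations:
R2 → R2 + (1)·R1

Resulting echelon form:
REF = 
  [  2,   3,   1]
  [  0,   6,   3]

Rank = 2 (number of non-zero pivot rows).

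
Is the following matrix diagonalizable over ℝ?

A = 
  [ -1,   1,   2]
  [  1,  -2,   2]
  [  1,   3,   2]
Yes

Characteristic polynomial: det(λI - A) = λ³ + λ² - 13λ - 20
By the rational root theorem any rational root is an integer dividing 20; none of those is a root, so p(λ) has no rational roots and hence (being an irreducible cubic) no repeated roots.
Discriminant of the cubic: Δ = 2917
Δ > 0 ⇒ three distinct real eigenvalues: λ ≈ -3.112, -1.69, 3.802
Three distinct real eigenvalues, so A has 3 independent eigenvectors.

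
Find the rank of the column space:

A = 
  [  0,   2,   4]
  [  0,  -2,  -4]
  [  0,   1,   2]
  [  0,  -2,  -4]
dim(Col(A)) = 1

Row reduce:
R2 → R2 + (1)·R1
R3 → R3 - (1/2)·R1
R4 → R4 + (1)·R1
REF = 
  [  0,   2,   4]
  [  0,   0,   0]
  [  0,   0,   0]
  [  0,   0,   0]
Pivot columns: 2 → 1 pivot.
dim(Col(A)) = number of pivot columns = 1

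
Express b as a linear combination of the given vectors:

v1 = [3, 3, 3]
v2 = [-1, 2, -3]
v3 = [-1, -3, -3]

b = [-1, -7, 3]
c1 = -1, c2 = -2, c3 = 0

b = -1·v1 + -2·v2 + 0·v3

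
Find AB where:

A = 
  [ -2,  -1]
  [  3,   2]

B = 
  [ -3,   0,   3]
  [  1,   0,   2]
AB = 
  [  5,   0,  -8]
  [ -7,   0,  13]

A is 2×2 and B is 2×3, so AB is 2×3. Each entry is (row of A)·(column of B):
AB[1,1] = (-2)(-3) + (-1)(1) = 5
AB[1,2] = (-2)(0) + (-1)(0) = 0
AB[1,3] = (-2)(3) + (-1)(2) = -8
AB[2,1] = (3)(-3) + (2)(1) = -7
AB[2,2] = (3)(0) + (2)(0) = 0
AB[2,3] = (3)(3) + (2)(2) = 13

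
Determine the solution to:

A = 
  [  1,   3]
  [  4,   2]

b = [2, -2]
x = [-1, 1]

Row reduce the augmented matrix [A|b]:
R2 → R2 - (4)·R1
REF = 
  [  1,   3,   2]
  [  0, -10, -10]

Back-substitution:
x₂ = (-10) / (-10) = 1
x₁ = (2 - (3)(1)) / 1 = -1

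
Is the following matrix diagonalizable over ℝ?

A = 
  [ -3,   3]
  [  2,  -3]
Yes

tr(A) = -6, det(A) = 3
Characteristic polynomial: λ² - tr(A)λ + det(A) = λ² + 6λ + 3
λ² + 6λ + 3 = 0  ⇒  λ = (-6 ± √((6)² - 4·(3)))/2 = (-6 ± √(24))/2
  = -3 + √6,  -3 - √6
Eigenvalues: -3 + √6, -3 - √6  (≈ -0.5505, -5.449)
The two irrational eigenvalues are distinct (simple), so each has alg. mult. = geom. mult. = 1.
Sum of geometric multiplicities equals n, so A has n independent eigenvectors.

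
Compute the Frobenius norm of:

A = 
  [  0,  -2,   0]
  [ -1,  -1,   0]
||A||_F = 2.449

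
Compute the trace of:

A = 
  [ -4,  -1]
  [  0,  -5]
-9

tr(A) = -4 + -5 = -9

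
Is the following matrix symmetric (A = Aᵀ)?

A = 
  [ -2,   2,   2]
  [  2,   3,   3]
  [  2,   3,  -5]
Yes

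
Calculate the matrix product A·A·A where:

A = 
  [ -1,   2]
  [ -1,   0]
A² = A·A:
A²[1,1] = (-1)(-1) + (2)(-1) = -1
A²[1,2] = (-1)(2) + (2)(0) = -2
A²[2,1] = (-1)(-1) + (0)(-1) = 1
A²[2,2] = (-1)(2) + (0)(0) = -2
A² = 
  [ -1,  -2]
  [  1,  -2]

A^3 = A^2·A:
A^3[1,1] = (-1)(-1) + (-2)(-1) = 3
A^3[1,2] = (-1)(2) + (-2)(0) = -2
A^3[2,1] = (1)(-1) + (-2)(-1) = 1
A^3[2,2] = (1)(2) + (-2)(0) = 2
A^3 = 
  [  3,  -2]
  [  1,   2]

Therefore
A^3 = 
  [  3,  -2]
  [  1,   2]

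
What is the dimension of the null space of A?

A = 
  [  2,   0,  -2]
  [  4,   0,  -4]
nullity(A) = 2

Row reduce:
R2 → R2 - (2)·R1
REF = 
  [  2,   0,  -2]
  [  0,   0,   0]
Pivot columns: 1 → 1 pivot.
rank(A) = 1, so nullity(A) = 3 - 1 = 2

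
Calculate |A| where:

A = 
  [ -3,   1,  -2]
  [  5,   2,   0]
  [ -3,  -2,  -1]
19

Cofactor expansion along row 1:
det(A) = (-3)·((2)(-1) - (0)(-2)) - (1)·((5)(-1) - (0)(-3)) + (-2)·((5)(-2) - (2)(-3))
  = (-3)(-2) - (1)(-5) + (-2)(-4)
  = 19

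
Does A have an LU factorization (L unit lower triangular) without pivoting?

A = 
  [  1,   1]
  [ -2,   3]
Yes.
A[1,1] = 1 ≠ 0, so Gaussian elimination proceeds without a row swap: multiplier ℓ₂₁ = (-2)/(1) = -2, and U[2,2] = 3 - (-2)(1) = 5.
L = 
  [  1,   0]
  [ -2,   1]
U = 
  [  1,   1]
  [  0,   5]
Check row 2 of LU: [(-2)(1), (-2)(1) + 5] = [-2, 3] = row 2 of A ✓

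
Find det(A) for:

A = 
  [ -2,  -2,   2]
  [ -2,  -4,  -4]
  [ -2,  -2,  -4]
Cofactor expansion along row 1:
det(A) = (-2)·((-4)(-4) - (-4)(-2)) - (-2)·((-2)(-4) - (-4)(-2)) + (2)·((-2)(-2) - (-4)(-2))
  = (-2)(8) - (-2)(0) + (2)(-4)
  = -24

det(A) = -24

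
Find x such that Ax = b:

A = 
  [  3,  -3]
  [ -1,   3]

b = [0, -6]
x = [-3, -3]

Row reduce the augmented matrix [A|b]:
R2 → R2 + (1/3)·R1
REF = 
  [  3,  -3,   0]
  [  0,   2,  -6]

Back-substitution:
x₂ = (-6) / 2 = -3
x₁ = (0 - (-3)(-3)) / 3 = -3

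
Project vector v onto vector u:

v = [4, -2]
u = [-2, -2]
proj_u(v) = [1, 1]

v·u = (4)(-2) + (-2)(-2) = -4
u·u = (-2)² + (-2)² = 8
proj_u(v) = (v·u / u·u) × u = (-4/8) × u = (-1/2) × u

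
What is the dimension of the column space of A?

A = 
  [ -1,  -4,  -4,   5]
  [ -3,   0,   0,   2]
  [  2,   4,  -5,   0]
dim(Col(A)) = 3

Row reduce:
R2 → R2 - (3)·R1
R3 → R3 + (2)·R1
R3 → R3 + (1/3)·R2
REF = 
  [  -1,   -4,   -4,    5]
  [   0,   12,   12,  -13]
  [   0,    0,   -9, 17/3]
Pivot columns: 1, 2, 3 → 3 pivots.
dim(Col(A)) = number of pivot columns = 3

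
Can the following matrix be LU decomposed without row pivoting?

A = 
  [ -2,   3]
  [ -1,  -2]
Yes.
A[1,1] = -2 ≠ 0, so Gaussian elimination proceeds without a row swap: multiplier ℓ₂₁ = (-1)/(-2) = 1/2, and U[2,2] = -2 - (1/2)(3) = -7/2.
L = 
  [  1,   0]
  [1/2,   1]
U = 
  [  -2,    3]
  [   0, -7/2]
Check row 2 of LU: [(1/2)(-2), (1/2)(3) + (-7/2)] = [-1, -2] = row 2 of A ✓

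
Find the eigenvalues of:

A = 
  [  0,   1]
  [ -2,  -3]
λ = -1, -2

tr(A) = -3, det(A) = 2
Characteristic polynomial: λ² - tr(A)λ + det(A) = λ² + 3λ + 2
λ² + 3λ + 2 = (λ + 2)(λ + 1)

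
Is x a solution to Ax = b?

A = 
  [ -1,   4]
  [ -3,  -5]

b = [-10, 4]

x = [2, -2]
Yes

Ax = [-10, 4] = b ✓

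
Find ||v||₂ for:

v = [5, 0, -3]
5.831

||v||₂ = √((5)² + (0)² + (-3)²) = √34 = 5.831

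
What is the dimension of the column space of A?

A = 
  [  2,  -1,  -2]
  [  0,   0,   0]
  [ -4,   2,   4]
Row reduce:
R3 → R3 + (2)·R1
REF = 
  [  2,  -1,  -2]
  [  0,   0,   0]
  [  0,   0,   0]
Pivot columns: 1 → 1 pivot.
dim(Col(A)) = number of pivot columns = 1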